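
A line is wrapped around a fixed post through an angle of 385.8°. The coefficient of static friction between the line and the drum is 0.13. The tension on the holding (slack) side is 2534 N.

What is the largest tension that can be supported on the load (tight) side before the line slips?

T_max ≈ 6080 N

At impending slip the capstan equation gives T₂/T₁ = e^{μβ} with β in radians.
β = 385.8° × π/180 = 6.733 rad.
e^{μβ} = e^{0.13×6.733} = 2.4.
T₂ = T₁ · e^{μβ} = 2534 × 2.4 = 6080 N.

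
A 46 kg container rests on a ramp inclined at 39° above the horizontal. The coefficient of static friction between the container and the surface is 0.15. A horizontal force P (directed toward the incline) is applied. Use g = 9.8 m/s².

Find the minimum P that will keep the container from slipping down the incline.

P_min ≈ 265 N

The container tends to slide down (tan θ > μ_s), so at the point of impending slip friction acts up-slope at its limit: f = μ_s N.
Perpendicular to the incline: N = m g cos θ + P sin θ.
Along the incline: P cos θ + μ_s N = m g sin θ, i.e. P cos θ + μ_s (m g cos θ + P sin θ) = m g sin θ.
Solving, P (cos θ + μ_s sin θ) = m g (sin θ − μ_s cos θ), so P = 451×0.5127/0.8715 = 265 N.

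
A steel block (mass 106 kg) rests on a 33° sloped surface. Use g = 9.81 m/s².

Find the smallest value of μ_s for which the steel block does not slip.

At the slip threshold m g sin θ = μ_s m g cos θ, so μ_s,min = tan θ.
μ_s,min = tan 33° = 0.649.

μ_s,min ≈ 0.649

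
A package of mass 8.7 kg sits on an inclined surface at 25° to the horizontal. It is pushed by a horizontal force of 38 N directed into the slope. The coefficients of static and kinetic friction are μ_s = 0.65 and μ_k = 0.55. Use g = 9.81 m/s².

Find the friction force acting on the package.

Resolve perpendicular to the incline: N = m g cos θ + P sin θ = 8.7×9.81×cos 25° + 38×sin 25° = 93.41 N.
Along the incline, the net driving force (taking up-slope positive) is P cos θ − m g sin θ = 34.44 − 36.07 = -1.63 N, so equilibrium requires friction f = 1.63 N (up-slope).
The limit of static friction is μ_s N = 60.72 N.
Since 1.63 N is within the 60.72 N limit, the package stays put and friction is exactly 1.63 N.

f ≈ 1.63 N (up the incline)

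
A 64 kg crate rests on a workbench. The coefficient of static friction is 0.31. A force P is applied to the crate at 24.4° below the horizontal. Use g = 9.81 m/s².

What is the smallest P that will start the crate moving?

N = m g + P sin α (the push presses the crate into the workbench).
At impending slip, P cos α = μ_s N = μ_s (m g + P sin α).
Solving: P (cos α − μ_s sin α) = μ_s m g → P = 0.31×628/(cos 24.4° − 0.31 sin 24.4°) = 195/0.7826 = 249 N.

P ≈ 249 N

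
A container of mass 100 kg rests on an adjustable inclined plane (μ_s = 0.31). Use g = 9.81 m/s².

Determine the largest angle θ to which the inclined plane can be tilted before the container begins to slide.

At the slip threshold, m g sin θ = μ_s · m g cos θ, so tan θ = μ_s.
θ_max = arctan(0.31) = 17.2°.

θ_max ≈ 17.2°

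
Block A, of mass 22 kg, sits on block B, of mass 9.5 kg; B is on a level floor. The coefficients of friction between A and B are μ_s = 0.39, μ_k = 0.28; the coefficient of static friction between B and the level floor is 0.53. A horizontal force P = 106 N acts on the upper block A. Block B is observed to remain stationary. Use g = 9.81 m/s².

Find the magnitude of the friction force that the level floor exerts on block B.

Normal force at the A–B interface: N₁ = m_A g = 215.8 N.
Maximum static friction on A from B: μ_s N₁ = 0.39×215.8 = 84.17 N.
Since P = 106 N > 84.17 N, A slides on B; the A–B friction is kinetic: f₁ = μ_k N₁ = 0.28×215.8 = 60.4 N.
B experiences an equal 60.4 N forward from A (third law). B is in equilibrium, so the floor supplies f₂ = 60.4 N of static friction (limit μ_s(m_A+m_B)g = 163.8 N, not exceeded).

f ≈ 60.4 N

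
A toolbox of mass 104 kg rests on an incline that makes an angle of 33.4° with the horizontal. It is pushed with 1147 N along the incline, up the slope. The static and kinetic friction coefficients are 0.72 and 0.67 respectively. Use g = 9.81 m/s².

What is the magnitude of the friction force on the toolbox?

Perpendicular to the surface, N = m g cos θ = 104·9.81·cos 33.4° = 851.7 N.
The friction needed for equilibrium is m g sin θ − P = 561.6 − 1147 = -585.4 N, measured positive up-slope.
Static friction can supply at most μ_s N = 613.3 N.
Since |-585.4| ≤ 613.3 N, no slip — friction simply equals what equilibrium demands.

f ≈ 585 N (down the incline)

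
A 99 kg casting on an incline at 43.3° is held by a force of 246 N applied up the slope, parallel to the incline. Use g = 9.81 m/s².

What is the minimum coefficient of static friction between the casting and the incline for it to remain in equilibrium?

N = m g cos θ = 706.8 N.
Friction must make up the shortfall along the incline: f = m g sin θ − P = 666.1 − 246 = 420.1 N.
At the threshold f = μ_s N, so μ_s,min = 420.1/706.8 = 0.594.

μ_s,min ≈ 0.594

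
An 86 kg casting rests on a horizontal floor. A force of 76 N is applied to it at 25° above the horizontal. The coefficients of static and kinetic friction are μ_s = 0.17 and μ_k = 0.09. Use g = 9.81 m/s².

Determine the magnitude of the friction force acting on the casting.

Vertical equilibrium gives N = m g − P sin α = 811.5 N.
The horizontal driving force is P cos α = 68.88 N, so equilibrium needs friction f = 68.88 N.
μ_s N = 0.17 × 811.5 = 138 N.
68.88 ≤ 138 N → static; friction equals the required 68.9 N.

f ≈ 68.9 N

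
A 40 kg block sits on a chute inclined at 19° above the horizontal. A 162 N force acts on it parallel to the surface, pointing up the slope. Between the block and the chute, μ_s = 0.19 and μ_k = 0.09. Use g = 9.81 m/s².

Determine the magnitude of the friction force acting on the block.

f ≈ 34.2 N (down the incline)

The normal reaction is N = m g cos θ = 371 N.
Parallel to the incline, ΣF = 0 gives f = m g sin θ − P = 127.8 − 162 = -34.25 N (up-slope positive).
The static-friction ceiling is μ_s N = 0.19 × 371 = 70.49 N.
Since |-34.25| ≤ 70.49 N, the block remains in static equilibrium and friction takes exactly the required value.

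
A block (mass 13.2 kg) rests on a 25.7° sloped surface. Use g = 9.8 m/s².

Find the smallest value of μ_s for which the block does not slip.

μ_s,min ≈ 0.481

At the slip threshold m g sin θ = μ_s m g cos θ, so μ_s,min = tan θ.
μ_s,min = tan 25.7° = 0.481.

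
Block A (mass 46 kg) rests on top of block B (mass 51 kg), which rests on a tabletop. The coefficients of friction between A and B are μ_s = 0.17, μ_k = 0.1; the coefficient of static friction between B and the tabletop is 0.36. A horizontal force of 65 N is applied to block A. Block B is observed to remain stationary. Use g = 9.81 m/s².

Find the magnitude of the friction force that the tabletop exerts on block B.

Between the blocks, N₁ = m_A g = 451.3 N.
Maximum static friction on A from B: μ_s N₁ = 0.17×451.3 = 76.71 N.
P = 65 N is within that limit, so A and B move together (both at rest); the A–B friction is simply f₁ = P = 65 N.
B experiences an equal 65 N forward from A (third law). B is in equilibrium, so the floor supplies f₂ = 65 N of static friction (limit μ_s(m_A+m_B)g = 342.6 N, not exceeded).

f ≈ 65 N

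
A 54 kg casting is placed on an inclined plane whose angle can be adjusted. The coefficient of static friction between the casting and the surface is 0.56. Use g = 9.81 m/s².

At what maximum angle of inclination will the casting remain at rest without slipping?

θ_max ≈ 29.2°

At the slip threshold, m g sin θ = μ_s · m g cos θ, so tan θ = μ_s.
θ_max = arctan(0.56) = 29.2°.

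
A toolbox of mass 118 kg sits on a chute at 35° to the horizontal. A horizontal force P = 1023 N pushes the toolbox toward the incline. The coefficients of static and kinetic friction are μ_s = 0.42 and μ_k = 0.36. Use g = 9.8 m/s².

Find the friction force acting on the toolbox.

f ≈ 175 N (down the incline)

Resolve perpendicular to the incline: N = m g cos θ + P sin θ = 118×9.8×cos 35° + 1023×sin 35° = 1534 N.
Along the incline, the net driving force (taking up-slope positive) is P cos θ − m g sin θ = 838 − 663.3 = 174.7 N, so equilibrium requires friction f = -174.7 N (down-slope).
Maximum static friction: μ_s N = 0.42 × 1534 = 644.3 N.
Since 174.7 N is within the 644.3 N limit, the toolbox stays put and friction is exactly 175 N.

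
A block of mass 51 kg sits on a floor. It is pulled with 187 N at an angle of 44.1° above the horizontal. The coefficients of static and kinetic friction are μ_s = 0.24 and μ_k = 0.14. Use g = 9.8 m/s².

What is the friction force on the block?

N = m g − P sin α = 499.8 − 187×sin 44.1° = 369.7 N.
The horizontal driving force is P cos α = 134.3 N, so equilibrium needs friction f = 134.3 N.
μ_s N = 0.24 × 369.7 = 88.72 N.
The required friction exceeds μ_s N, so the block moves and f = μ_k N = 51.8 N.

f ≈ 51.8 N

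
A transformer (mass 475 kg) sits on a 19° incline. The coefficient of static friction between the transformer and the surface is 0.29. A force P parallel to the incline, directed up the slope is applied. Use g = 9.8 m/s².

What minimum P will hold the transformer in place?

P_min ≈ 239 N

The transformer tends to slide down (tan θ > μ_s), so at the point of impending slip friction acts up-slope at its limit: f = μ_s N.
P is parallel to the surface, so N = m g cos θ = 4400 N.
Along the incline: P + μ_s N = m g sin θ, so P = 1520 − 0.29×4400 = 239 N.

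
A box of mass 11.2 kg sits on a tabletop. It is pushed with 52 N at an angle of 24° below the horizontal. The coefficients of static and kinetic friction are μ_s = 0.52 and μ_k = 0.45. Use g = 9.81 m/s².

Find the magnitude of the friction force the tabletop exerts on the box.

Vertical equilibrium gives N = m g + P sin α = 131 N.
The horizontal driving force is P cos α = 47.5 N, so equilibrium needs friction f = 47.5 N.
μ_s N = 0.52 × 131 = 68.13 N.
Since 47.5 N does not exceed the limit, the box stays at rest and f = 47.5 N.

f ≈ 47.5 N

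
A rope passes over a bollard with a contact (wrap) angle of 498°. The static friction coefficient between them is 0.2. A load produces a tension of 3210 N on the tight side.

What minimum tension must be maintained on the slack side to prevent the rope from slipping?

T_min ≈ 564 N

Capstan equation at impending slip: T_tight/T_slack = e^{μβ}.
β = 498° = 8.692 rad; e^{μβ} = e^{0.2×8.692} = 5.688.
T_slack = T_tight / e^{μβ} = 3210 / 5.688 = 564 N.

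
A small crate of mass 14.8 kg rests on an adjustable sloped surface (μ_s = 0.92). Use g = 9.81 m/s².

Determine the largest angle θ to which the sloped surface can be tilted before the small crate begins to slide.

At the slip threshold, m g sin θ = μ_s · m g cos θ, so tan θ = μ_s.
θ_max = arctan(0.92) = 42.6°.

θ_max ≈ 42.6°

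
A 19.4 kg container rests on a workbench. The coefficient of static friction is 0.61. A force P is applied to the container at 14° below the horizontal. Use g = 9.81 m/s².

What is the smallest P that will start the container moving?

N = m g + P sin α (the push presses the container into the workbench).
At impending slip, P cos α = μ_s N = μ_s (m g + P sin α).
Solving: P (cos α − μ_s sin α) = μ_s m g → P = 0.61×190/(cos 14° − 0.61 sin 14°) = 116/0.8227 = 141 N.

P ≈ 141 N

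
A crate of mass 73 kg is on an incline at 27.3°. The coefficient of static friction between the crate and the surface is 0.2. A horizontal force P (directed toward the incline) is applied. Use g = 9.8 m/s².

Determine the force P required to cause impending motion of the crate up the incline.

At impending motion up the slope, friction acts down-slope at its limit: f = μ_s N.
Perpendicular to the incline: N = m g cos θ + P sin θ.
Along the incline: P cos θ = m g sin θ + μ_s N = m g sin θ + μ_s (m g cos θ + P sin θ).
Solving, P (cos θ − μ_s sin θ) = m g (sin θ + μ_s cos θ), so P = 73×9.8×(sin 27.3° + 0.2 cos 27.3°)/(cos 27.3° − 0.2 sin 27.3°) = 715×0.6364/0.7969 = 571 N.

P ≈ 571 N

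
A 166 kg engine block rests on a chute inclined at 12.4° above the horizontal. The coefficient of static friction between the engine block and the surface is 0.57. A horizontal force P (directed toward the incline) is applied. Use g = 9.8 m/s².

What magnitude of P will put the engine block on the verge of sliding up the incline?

P ≈ 1470 N

At impending motion up the slope, friction acts down-slope at its limit: f = μ_s N.
Perpendicular to the incline: N = m g cos θ + P sin θ.
Along the incline: P cos θ = m g sin θ + μ_s N = m g sin θ + μ_s (m g cos θ + P sin θ).
Solving, P (cos θ − μ_s sin θ) = m g (sin θ + μ_s cos θ), so P = 166×9.8×(sin 12.4° + 0.57 cos 12.4°)/(cos 12.4° − 0.57 sin 12.4°) = 1630×0.7714/0.8543 = 1470 N.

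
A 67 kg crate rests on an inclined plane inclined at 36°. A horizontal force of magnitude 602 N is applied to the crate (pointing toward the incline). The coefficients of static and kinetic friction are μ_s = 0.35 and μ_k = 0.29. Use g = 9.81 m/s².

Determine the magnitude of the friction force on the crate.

f ≈ 101 N (down the incline)

Normal direction: N = m g cos θ + P sin θ = 885.6 N.
Parallel to the incline: P cos θ − m g sin θ = 487 − 386.3 = 100.7 N; the friction needed to balance this is 100.7 N acting down the slope.
The limit of static friction is μ_s N = 310 N.
Since 100.7 N is within the 310 N limit, the crate stays put and friction is exactly 101 N.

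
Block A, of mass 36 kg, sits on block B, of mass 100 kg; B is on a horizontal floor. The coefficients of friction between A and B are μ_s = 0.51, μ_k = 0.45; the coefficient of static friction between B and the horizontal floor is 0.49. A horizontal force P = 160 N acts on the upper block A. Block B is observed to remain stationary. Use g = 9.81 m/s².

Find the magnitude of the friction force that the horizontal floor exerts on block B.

Normal force at the A–B interface: N₁ = m_A g = 353.2 N.
Maximum static friction on A from B: μ_s N₁ = 0.51×353.2 = 180.1 N.
P = 160 N is within that limit, so A and B move together (both at rest); the A–B friction is simply f₁ = P = 160 N.
B experiences an equal 160 N forward from A (third law). B is in equilibrium, so the floor supplies f₂ = 160 N of static friction (limit μ_s(m_A+m_B)g = 653.7 N, not exceeded).

f ≈ 160 N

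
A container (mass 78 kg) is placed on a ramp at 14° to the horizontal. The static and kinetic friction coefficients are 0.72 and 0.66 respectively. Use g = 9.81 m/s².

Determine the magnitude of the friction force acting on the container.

f ≈ 185 N (up the incline)

Perpendicular to the surface, N = m g cos θ = 78·9.81·cos 14° = 742.5 N.
For equilibrium along the incline, friction must balance the weight component: f = m g sin θ = 185.1 N up the slope.
Static friction can supply at most μ_s N = 534.6 N.
Since |185.1| ≤ 534.6 N, no slip — friction simply equals what equilibrium demands.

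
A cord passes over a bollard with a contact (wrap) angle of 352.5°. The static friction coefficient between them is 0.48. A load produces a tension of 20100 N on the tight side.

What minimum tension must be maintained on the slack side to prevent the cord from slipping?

T_min ≈ 1050 N

Capstan equation at impending slip: T_tight/T_slack = e^{μβ}.
β = 352.5° = 6.152 rad; e^{μβ} = e^{0.48×6.152} = 19.17.
T_slack = T_tight / e^{μβ} = 20100 / 19.17 = 1050 N.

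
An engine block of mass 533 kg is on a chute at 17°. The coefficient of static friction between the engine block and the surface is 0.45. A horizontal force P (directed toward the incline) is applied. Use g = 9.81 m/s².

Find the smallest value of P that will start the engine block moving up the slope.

At impending motion up the slope, friction acts down-slope at its limit: f = μ_s N.
Perpendicular to the incline: N = m g cos θ + P sin θ.
Along the incline: P cos θ = m g sin θ + μ_s N = m g sin θ + μ_s (m g cos θ + P sin θ).
Solving, P (cos θ − μ_s sin θ) = m g (sin θ + μ_s cos θ), so P = 533×9.81×(sin 17° + 0.45 cos 17°)/(cos 17° − 0.45 sin 17°) = 5230×0.7227/0.8247 = 4580 N.

P ≈ 4580 N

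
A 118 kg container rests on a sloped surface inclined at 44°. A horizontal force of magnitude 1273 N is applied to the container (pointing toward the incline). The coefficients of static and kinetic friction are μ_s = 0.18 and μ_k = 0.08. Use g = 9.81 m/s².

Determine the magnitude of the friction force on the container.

f ≈ 112 N (down the incline)

Normal direction: N = m g cos θ + P sin θ = 1717 N.
Along the incline, the net driving force (taking up-slope positive) is P cos θ − m g sin θ = 915.7 − 804.1 = 111.6 N, so equilibrium requires friction f = -111.6 N (down-slope).
Maximum static friction: μ_s N = 0.18 × 1717 = 309.1 N.
Since 111.6 N is within the 309.1 N limit, the container stays put and friction is exactly 112 N.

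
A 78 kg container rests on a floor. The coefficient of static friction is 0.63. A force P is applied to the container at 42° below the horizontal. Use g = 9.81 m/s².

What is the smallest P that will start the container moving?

P ≈ 1500 N

N = m g + P sin α (the push presses the container into the floor).
At impending slip, P cos α = μ_s N = μ_s (m g + P sin α).
Solving: P (cos α − μ_s sin α) = μ_s m g → P = 0.63×765/(cos 42° − 0.63 sin 42°) = 482/0.3216 = 1500 N.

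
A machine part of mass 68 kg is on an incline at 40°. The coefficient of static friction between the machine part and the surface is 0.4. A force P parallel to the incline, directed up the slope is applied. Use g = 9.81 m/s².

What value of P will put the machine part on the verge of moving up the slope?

P ≈ 633 N

At impending motion up the slope, friction acts down-slope at its limit: f = μ_s N.
P is parallel to the surface, so N = m g cos θ = 511 N.
Along the incline: P = m g sin θ + μ_s N = 429 + 0.4×511 = 633 N.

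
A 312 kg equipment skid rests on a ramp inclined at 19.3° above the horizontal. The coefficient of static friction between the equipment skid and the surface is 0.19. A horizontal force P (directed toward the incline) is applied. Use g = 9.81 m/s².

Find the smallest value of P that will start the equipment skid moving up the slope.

P ≈ 1770 N

At impending motion up the slope, friction acts down-slope at its limit: f = μ_s N.
Perpendicular to the incline: N = m g cos θ + P sin θ.
Along the incline: P cos θ = m g sin θ + μ_s N = m g sin θ + μ_s (m g cos θ + P sin θ).
Solving, P (cos θ − μ_s sin θ) = m g (sin θ + μ_s cos θ), so P = 312×9.81×(sin 19.3° + 0.19 cos 19.3°)/(cos 19.3° − 0.19 sin 19.3°) = 3060×0.5098/0.881 = 1770 N.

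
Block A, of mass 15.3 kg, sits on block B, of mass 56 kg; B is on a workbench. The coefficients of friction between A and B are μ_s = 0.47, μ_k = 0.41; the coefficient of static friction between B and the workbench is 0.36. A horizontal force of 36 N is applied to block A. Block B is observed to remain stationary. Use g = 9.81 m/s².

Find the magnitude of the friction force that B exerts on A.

f ≈ 36 N

Between the blocks, N₁ = m_A g = 150.1 N.
So the A–B interface can sustain at most μ_s N₁ = 70.54 N of static friction.
P = 36 N is within that limit, so A and B move together (both at rest); the A–B friction is simply f₁ = P = 36 N.
B experiences an equal 36 N forward from A (third law). B is in equilibrium, so the floor supplies f₂ = 36 N of static friction (limit μ_s(m_A+m_B)g = 251.8 N, not exceeded).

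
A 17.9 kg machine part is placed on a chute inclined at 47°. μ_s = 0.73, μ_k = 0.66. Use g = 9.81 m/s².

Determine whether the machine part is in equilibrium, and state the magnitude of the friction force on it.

N = m g cos θ = 120 N.
Down-slope weight component: m g sin θ = 128 N.
μ_s N = 87.4 N.
128 > 87.4 N, so it slides; kinetic friction f = μ_k N = 0.66×120 = 79 N.

f ≈ 79 N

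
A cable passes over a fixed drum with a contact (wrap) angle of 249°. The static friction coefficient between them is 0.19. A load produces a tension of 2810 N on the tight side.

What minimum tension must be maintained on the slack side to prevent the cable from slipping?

T_min ≈ 1230 N

Capstan equation at impending slip: T_tight/T_slack = e^{μβ}.
β = 249° = 4.346 rad; e^{μβ} = e^{0.19×4.346} = 2.284.
T_slack = T_tight / e^{μβ} = 2810 / 2.284 = 1230 N.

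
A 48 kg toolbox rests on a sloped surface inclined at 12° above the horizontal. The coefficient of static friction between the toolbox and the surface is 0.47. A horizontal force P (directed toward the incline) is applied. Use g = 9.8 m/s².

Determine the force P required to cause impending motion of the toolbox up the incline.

At impending motion up the slope, friction acts down-slope at its limit: f = μ_s N.
Perpendicular to the incline: N = m g cos θ + P sin θ.
Along the incline: P cos θ = m g sin θ + μ_s N = m g sin θ + μ_s (m g cos θ + P sin θ).
Solving, P (cos θ − μ_s sin θ) = m g (sin θ + μ_s cos θ), so P = 48×9.8×(sin 12° + 0.47 cos 12°)/(cos 12° − 0.47 sin 12°) = 470×0.6676/0.8804 = 357 N.

P ≈ 357 N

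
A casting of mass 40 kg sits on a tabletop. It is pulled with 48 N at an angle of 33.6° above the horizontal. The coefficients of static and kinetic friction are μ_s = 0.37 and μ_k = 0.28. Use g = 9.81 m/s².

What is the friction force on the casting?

f ≈ 40 N

Vertical equilibrium gives N = m g − P sin α = 365.8 N.
Horizontally, friction must balance P cos α = 39.98 N.
The static-friction limit is μ_s N = 135.4 N.
39.98 ≤ 135.4 N → static; friction equals the required 40 N.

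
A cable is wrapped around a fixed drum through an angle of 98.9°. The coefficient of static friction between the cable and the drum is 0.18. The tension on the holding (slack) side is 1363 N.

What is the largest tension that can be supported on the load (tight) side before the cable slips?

At impending slip the capstan equation gives T₂/T₁ = e^{μβ} with β in radians.
β = 98.9° × π/180 = 1.726 rad.
e^{μβ} = e^{0.18×1.726} = 1.364.
T₂ = T₁ · e^{μβ} = 1363 × 1.364 = 1860 N.

T_max ≈ 1860 N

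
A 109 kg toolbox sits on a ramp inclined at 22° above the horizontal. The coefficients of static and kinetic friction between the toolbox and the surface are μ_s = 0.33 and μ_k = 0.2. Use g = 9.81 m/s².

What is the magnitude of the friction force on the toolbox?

Normal force: N = m g cos θ = 109 × 9.81 × cos 22° = 991.4 N.
For equilibrium along the incline, friction must balance the weight component: f = m g sin θ = 400.6 N up the slope.
Static friction can supply at most μ_s N = 327.2 N.
|400.6| exceeds 327.2 N, so the toolbox slips down-slope; friction is kinetic, f = μ_k N = 0.2×991.4 = 198 N.

f ≈ 198 N (up the incline)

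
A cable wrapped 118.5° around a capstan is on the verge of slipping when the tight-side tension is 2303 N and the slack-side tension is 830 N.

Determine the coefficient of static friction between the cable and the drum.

T₂/T₁ = e^{μβ} → μ = ln(T₂/T₁)/β.
β = 118.5° = 2.068 rad.
μ = ln(2303/830)/2.068 = ln(2.775)/2.068 = 0.493.

μ ≈ 0.493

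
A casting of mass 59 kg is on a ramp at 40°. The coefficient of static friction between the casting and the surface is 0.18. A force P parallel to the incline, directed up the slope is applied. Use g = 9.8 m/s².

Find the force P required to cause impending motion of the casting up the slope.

P ≈ 451 N

At impending motion up the slope, friction acts down-slope at its limit: f = μ_s N.
P is parallel to the surface, so N = m g cos θ = 443 N.
Along the incline: P = m g sin θ + μ_s N = 372 + 0.18×443 = 451 N.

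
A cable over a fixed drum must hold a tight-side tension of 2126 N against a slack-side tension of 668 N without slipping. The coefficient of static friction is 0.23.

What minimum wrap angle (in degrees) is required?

T₂/T₁ = e^{μβ} → β = ln(T₂/T₁)/μ.
β = ln(2126/668)/0.23 = 1.158/0.23 = 5.034 rad.
In degrees: β = 5.034 × 180/π = 288°.

β_min ≈ 288°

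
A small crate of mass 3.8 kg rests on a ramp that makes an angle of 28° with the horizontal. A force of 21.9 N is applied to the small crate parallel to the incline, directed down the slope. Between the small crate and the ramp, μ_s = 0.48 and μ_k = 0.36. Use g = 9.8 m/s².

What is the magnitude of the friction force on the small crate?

Normal force: N = m g cos θ = 3.8 × 9.8 × cos 28° = 32.88 N.
For equilibrium along the incline the friction force must supply f = m g sin θ + P = 17.48 + 21.9 = 39.38 N (positive meaning up-slope).
Static friction can supply at most μ_s N = 15.78 N.
Since |39.38| > 15.78 N, static friction cannot hold it; the small crate slides down the incline and kinetic friction applies: f = μ_k N = 0.36 × 32.88 = 11.8 N.

f ≈ 11.8 N (up the incline)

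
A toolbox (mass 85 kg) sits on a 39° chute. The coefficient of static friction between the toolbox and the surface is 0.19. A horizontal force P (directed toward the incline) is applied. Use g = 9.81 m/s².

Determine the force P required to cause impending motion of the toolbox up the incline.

At impending motion up the slope, friction acts down-slope at its limit: f = μ_s N.
Perpendicular to the incline: N = m g cos θ + P sin θ.
Along the incline: P cos θ = m g sin θ + μ_s N = m g sin θ + μ_s (m g cos θ + P sin θ).
Solving, P (cos θ − μ_s sin θ) = m g (sin θ + μ_s cos θ), so P = 85×9.81×(sin 39° + 0.19 cos 39°)/(cos 39° − 0.19 sin 39°) = 834×0.777/0.6576 = 985 N.

P ≈ 985 N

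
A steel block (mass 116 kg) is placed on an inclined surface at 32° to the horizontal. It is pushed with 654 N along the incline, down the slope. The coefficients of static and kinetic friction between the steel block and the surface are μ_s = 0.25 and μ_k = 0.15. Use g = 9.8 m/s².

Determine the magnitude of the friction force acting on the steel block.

The normal reaction is N = m g cos θ = 964.1 N.
The friction needed for equilibrium is m g sin θ + P = 602.4 + 654 = 1256 N, measured positive up-slope.
Static friction can supply at most μ_s N = 241 N.
Since |1256| > 241 N, static friction cannot hold it; the steel block slides down the incline and kinetic friction applies: f = μ_k N = 0.15 × 964.1 = 145 N.

f ≈ 145 N (up the incline)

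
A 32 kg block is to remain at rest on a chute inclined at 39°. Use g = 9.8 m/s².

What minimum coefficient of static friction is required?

μ_s,min ≈ 0.81

At the slip threshold m g sin θ = μ_s m g cos θ, so μ_s,min = tan θ.
μ_s,min = tan 39° = 0.81.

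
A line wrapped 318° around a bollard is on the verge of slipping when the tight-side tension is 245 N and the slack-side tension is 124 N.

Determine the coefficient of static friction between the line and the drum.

μ ≈ 0.123

T₂/T₁ = e^{μβ} → μ = ln(T₂/T₁)/β.
β = 318° = 5.55 rad.
μ = ln(245/124)/5.55 = ln(1.976)/5.55 = 0.123.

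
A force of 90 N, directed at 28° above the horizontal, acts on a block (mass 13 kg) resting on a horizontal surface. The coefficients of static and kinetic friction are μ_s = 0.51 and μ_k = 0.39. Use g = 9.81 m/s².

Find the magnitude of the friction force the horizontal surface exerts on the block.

f ≈ 33.3 N

The vertical component of P reduces the normal force: N = m g − P sin α = 127.5 − 42.25 = 85.28 N.
The horizontal driving force is P cos α = 79.47 N, so equilibrium needs friction f = 79.47 N.
μ_s N = 0.51 × 85.28 = 43.49 N.
79.47 > 43.49 N → the block slides; f = μ_k N = 0.39×85.28 = 33.3 N.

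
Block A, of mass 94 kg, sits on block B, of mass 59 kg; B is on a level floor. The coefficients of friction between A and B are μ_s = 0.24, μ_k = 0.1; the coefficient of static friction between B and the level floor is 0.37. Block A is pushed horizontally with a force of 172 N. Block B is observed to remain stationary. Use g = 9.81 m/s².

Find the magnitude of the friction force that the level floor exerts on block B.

f ≈ 172 N

Normal force at the A–B interface: N₁ = m_A g = 922.1 N.
Maximum static friction on A from B: μ_s N₁ = 0.24×922.1 = 221.3 N.
Since P = 172 N ≤ 221.3 N, A does not slip on B; friction on A equals P = 172 N.
By Newton's third law B feels 172 N forward from A. With B stationary, the floor's static friction on B balances it: f₂ = 172 N (well within μ_s(m_A+m_B)g = 555.3 N).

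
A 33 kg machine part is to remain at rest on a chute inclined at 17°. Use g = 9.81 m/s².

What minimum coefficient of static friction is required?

μ_s,min ≈ 0.306

At the slip threshold m g sin θ = μ_s m g cos θ, so μ_s,min = tan θ.
μ_s,min = tan 17° = 0.306.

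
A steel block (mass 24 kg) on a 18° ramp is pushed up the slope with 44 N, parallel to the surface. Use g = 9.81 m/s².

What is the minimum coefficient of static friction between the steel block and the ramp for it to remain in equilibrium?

μ_s,min ≈ 0.128

N = m g cos θ = 223.9 N.
Friction must make up the shortfall along the incline: f = m g sin θ − P = 72.75 − 44 = 28.75 N.
At the threshold f = μ_s N, so μ_s,min = 28.75/223.9 = 0.128.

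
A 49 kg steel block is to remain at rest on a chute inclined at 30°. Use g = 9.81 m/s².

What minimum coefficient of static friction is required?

μ_s,min ≈ 0.577

At the slip threshold m g sin θ = μ_s m g cos θ, so μ_s,min = tan θ.
μ_s,min = tan 30° = 0.577.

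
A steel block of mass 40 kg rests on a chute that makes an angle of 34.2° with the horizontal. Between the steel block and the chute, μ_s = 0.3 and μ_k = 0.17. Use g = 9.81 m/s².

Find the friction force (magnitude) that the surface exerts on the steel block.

f ≈ 55.2 N (up the incline)

The normal reaction is N = m g cos θ = 324.5 N.
Along the slope the weight component is m g sin θ = 220.6 N; friction must supply exactly this, acting up-slope.
The static-friction ceiling is μ_s N = 0.3 × 324.5 = 97.36 N.
Since |220.6| > 97.36 N, static friction cannot hold it; the steel block slides down the incline and kinetic friction applies: f = μ_k N = 0.17 × 324.5 = 55.2 N.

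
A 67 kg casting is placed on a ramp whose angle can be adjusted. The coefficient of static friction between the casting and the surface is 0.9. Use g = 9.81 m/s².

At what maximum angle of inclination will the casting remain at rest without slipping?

At the slip threshold, m g sin θ = μ_s · m g cos θ, so tan θ = μ_s.
θ_max = arctan(0.9) = 42°.

θ_max ≈ 42°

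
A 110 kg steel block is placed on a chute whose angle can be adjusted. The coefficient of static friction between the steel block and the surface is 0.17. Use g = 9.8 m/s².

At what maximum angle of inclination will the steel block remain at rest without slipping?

θ_max ≈ 9.65°

At the slip threshold, m g sin θ = μ_s · m g cos θ, so tan θ = μ_s.
θ_max = arctan(0.17) = 9.65°.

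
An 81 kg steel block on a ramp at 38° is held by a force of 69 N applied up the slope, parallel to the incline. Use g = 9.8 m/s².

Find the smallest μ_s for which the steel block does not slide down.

N = m g cos θ = 625.5 N.
Friction must make up the shortfall along the incline: f = m g sin θ − P = 488.7 − 69 = 419.7 N.
At the threshold f = μ_s N, so μ_s,min = 419.7/625.5 = 0.671.

μ_s,min ≈ 0.671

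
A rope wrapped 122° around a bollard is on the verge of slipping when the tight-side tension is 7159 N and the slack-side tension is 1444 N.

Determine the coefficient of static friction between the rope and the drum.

T₂/T₁ = e^{μβ} → μ = ln(T₂/T₁)/β.
β = 122° = 2.129 rad.
μ = ln(7159/1444)/2.129 = ln(4.958)/2.129 = 0.752.

μ ≈ 0.752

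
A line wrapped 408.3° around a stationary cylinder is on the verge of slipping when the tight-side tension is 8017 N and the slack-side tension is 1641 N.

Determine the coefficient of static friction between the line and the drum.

μ ≈ 0.223

T₂/T₁ = e^{μβ} → μ = ln(T₂/T₁)/β.
β = 408.3° = 7.126 rad.
μ = ln(8017/1641)/7.126 = ln(4.885)/7.126 = 0.223.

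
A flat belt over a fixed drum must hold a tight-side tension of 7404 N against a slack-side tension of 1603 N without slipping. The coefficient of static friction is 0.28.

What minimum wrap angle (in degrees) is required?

T₂/T₁ = e^{μβ} → β = ln(T₂/T₁)/μ.
β = ln(7404/1603)/0.28 = 1.53/0.28 = 5.465 rad.
In degrees: β = 5.465 × 180/π = 313°.

β_min ≈ 313°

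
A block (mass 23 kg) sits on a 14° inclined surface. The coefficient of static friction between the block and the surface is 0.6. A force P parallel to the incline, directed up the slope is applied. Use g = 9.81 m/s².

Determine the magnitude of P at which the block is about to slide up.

At impending motion up the slope, friction acts down-slope at its limit: f = μ_s N.
P is parallel to the surface, so N = m g cos θ = 219 N.
Along the incline: P = m g sin θ + μ_s N = 54.6 + 0.6×219 = 186 N.

P ≈ 186 N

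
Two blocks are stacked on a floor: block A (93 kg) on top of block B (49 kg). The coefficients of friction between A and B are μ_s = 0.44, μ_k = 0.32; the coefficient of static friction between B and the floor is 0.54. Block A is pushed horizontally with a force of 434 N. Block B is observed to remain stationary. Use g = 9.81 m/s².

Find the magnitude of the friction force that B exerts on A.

Between the blocks, N₁ = m_A g = 912.3 N.
So the A–B interface can sustain at most μ_s N₁ = 401.4 N of static friction.
P = 434 N exceeds that limit, so A slips over B and the interface friction becomes kinetic: f₁ = μ_k N₁ = 0.32×912.3 = 292 N.
By Newton's third law B feels 292 N forward from A. With B stationary, the floor's static friction on B balances it: f₂ = 292 N (well within μ_s(m_A+m_B)g = 752.2 N).

f ≈ 292 N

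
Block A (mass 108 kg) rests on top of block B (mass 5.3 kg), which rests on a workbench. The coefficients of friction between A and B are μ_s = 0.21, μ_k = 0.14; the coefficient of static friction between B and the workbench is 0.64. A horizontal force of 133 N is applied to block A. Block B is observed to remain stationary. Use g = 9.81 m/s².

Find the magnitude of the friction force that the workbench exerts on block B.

The normal force B exerts on A is simply A's weight, N₁ = 1059 N.
So the A–B interface can sustain at most μ_s N₁ = 222.5 N of static friction.
P = 133 N is within that limit, so A and B move together (both at rest); the A–B friction is simply f₁ = P = 133 N.
B experiences an equal 133 N forward from A (third law). B is in equilibrium, so the floor supplies f₂ = 133 N of static friction (limit μ_s(m_A+m_B)g = 711.3 N, not exceeded).

f ≈ 133 N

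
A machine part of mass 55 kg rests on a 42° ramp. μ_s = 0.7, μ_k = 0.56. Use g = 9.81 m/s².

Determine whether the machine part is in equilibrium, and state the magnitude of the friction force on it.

N = m g cos θ = 401 N.
Down-slope weight component: m g sin θ = 361 N.
μ_s N = 281 N.
361 > 281 N, so it slides; kinetic friction f = μ_k N = 0.56×401 = 225 N.

f ≈ 225 N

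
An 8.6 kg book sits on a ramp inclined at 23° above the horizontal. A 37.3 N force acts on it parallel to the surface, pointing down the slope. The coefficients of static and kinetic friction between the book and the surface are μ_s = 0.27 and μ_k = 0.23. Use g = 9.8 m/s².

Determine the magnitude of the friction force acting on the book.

Perpendicular to the surface, N = m g cos θ = 8.6·9.8·cos 23° = 77.58 N.
For equilibrium along the incline the friction force must supply f = m g sin θ + P = 32.93 + 37.3 = 70.23 N (positive meaning up-slope).
Maximum static friction available: μ_s N = 0.27 × 77.58 = 20.95 N.
|70.23| exceeds 20.95 N, so the book slips down-slope; friction is kinetic, f = μ_k N = 0.23×77.58 = 17.8 N.

f ≈ 17.8 N (up the incline)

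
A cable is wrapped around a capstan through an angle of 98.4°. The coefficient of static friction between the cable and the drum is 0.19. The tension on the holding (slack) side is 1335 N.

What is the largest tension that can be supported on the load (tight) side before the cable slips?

At impending slip the capstan equation gives T₂/T₁ = e^{μβ} with β in radians.
β = 98.4° × π/180 = 1.717 rad.
e^{μβ} = e^{0.19×1.717} = 1.386.
T₂ = T₁ · e^{μβ} = 1335 × 1.386 = 1850 N.

T_max ≈ 1850 N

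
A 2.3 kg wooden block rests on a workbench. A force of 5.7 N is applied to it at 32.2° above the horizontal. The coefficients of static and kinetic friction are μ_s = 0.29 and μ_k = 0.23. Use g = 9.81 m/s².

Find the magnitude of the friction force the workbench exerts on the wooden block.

N = m g − P sin α = 22.56 − 5.7×sin 32.2° = 19.53 N.
Horizontally, friction must balance P cos α = 4.823 N.
The static-friction limit is μ_s N = 5.662 N.
Since 4.823 N does not exceed the limit, the wooden block stays at rest and f = 4.82 N.

f ≈ 4.82 N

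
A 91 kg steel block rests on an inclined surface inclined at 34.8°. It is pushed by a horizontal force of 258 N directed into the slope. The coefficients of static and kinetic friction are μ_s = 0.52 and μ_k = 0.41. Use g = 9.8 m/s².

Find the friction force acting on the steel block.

The horizontal push has a component P sin θ into the surface, so N = m g cos θ + P sin θ = 732.3 + 147.2 = 879.5 N.
Along the incline, the net driving force (taking up-slope positive) is P cos θ − m g sin θ = 211.9 − 509 = -297.1 N, so equilibrium requires friction f = 297.1 N (up-slope).
Maximum static friction: μ_s N = 0.52 × 879.5 = 457.4 N.
|f_req| = 297.1 ≤ 457.4 N → the steel block is in equilibrium; friction equals the required value.

f ≈ 297 N (up the incline)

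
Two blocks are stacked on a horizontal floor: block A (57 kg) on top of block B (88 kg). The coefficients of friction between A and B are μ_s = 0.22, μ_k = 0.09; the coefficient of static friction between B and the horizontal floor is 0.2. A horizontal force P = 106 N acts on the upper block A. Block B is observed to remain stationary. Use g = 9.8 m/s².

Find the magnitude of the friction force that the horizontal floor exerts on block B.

Between the blocks, N₁ = m_A g = 558.6 N.
So the A–B interface can sustain at most μ_s N₁ = 122.9 N of static friction.
P = 106 N is within that limit, so A and B move together (both at rest); the A–B friction is simply f₁ = P = 106 N.
By Newton's third law B feels 106 N forward from A. With B stationary, the floor's static friction on B balances it: f₂ = 106 N (well within μ_s(m_A+m_B)g = 284.2 N).

f ≈ 106 N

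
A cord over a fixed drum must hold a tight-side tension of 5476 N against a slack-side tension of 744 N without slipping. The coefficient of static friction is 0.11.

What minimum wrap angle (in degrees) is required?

T₂/T₁ = e^{μβ} → β = ln(T₂/T₁)/μ.
β = ln(5476/744)/0.11 = 1.996/0.11 = 18.15 rad.
In degrees: β = 18.15 × 180/π = 1040°.

β_min ≈ 1040°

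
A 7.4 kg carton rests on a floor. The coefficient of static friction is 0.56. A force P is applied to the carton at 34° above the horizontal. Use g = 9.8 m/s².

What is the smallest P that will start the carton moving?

P ≈ 35.6 N

N = m g − P sin α (the pull lifts the carton).
At impending slip, P cos α = μ_s N = μ_s (m g − P sin α).
Solving: P (cos α + μ_s sin α) = μ_s m g → P = 0.56×72.5/(cos 34° + 0.56 sin 34°) = 40.6/1.142 = 35.6 N.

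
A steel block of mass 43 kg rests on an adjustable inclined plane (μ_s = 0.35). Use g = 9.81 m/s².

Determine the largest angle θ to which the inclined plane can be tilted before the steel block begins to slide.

At the slip threshold, m g sin θ = μ_s · m g cos θ, so tan θ = μ_s.
θ_max = arctan(0.35) = 19.3°.

θ_max ≈ 19.3°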